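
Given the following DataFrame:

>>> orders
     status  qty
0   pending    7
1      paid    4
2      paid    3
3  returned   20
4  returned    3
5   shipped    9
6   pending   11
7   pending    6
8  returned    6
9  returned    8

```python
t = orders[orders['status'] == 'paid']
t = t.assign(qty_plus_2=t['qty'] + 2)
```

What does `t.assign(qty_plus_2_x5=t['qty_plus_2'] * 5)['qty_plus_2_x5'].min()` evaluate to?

filter rows where status == 'paid':
  status  qty
1   paid    4
2   paid    3
add column qty_plus_2 = t['qty'] + 2:
  status  qty  qty_plus_2
1   paid    4           6
2   paid    3           5
add column qty_plus_2_x5 = t['qty_plus_2'] * 5:
  status  qty  qty_plus_2  qty_plus_2_x5
1   paid    4           6             30
2   paid    3           5             25
The min of column 'qty_plus_2_x5' is 25.

25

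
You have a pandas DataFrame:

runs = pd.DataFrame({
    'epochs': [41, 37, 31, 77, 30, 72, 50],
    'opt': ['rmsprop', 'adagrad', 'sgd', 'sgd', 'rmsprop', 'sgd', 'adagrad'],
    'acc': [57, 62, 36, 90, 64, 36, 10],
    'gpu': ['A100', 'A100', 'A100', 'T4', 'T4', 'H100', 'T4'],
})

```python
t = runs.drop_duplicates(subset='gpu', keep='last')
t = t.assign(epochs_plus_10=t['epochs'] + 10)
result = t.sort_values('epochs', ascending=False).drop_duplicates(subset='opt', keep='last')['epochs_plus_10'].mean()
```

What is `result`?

drop duplicate gpu (keep=last):
   epochs      opt  acc   gpu
2      31      sgd   36  A100
5      72      sgd   36  H100
6      50  adagrad   10    T4
add column epochs_plus_10 = t['epochs'] + 10:
   epochs      opt  acc   gpu  epochs_plus_10
2      31      sgd   36  A100              41
5      72      sgd   36  H100              82
6      50  adagrad   10    T4              60
sort by epochs descending:
   epochs      opt  acc   gpu  epochs_plus_10
5      72      sgd   36  H100              82
6      50  adagrad   10    T4              60
2      31      sgd   36  A100              41
drop duplicate opt (keep=last):
   epochs      opt  acc   gpu  epochs_plus_10
6      50  adagrad   10    T4              60
2      31      sgd   36  A100              41

50.5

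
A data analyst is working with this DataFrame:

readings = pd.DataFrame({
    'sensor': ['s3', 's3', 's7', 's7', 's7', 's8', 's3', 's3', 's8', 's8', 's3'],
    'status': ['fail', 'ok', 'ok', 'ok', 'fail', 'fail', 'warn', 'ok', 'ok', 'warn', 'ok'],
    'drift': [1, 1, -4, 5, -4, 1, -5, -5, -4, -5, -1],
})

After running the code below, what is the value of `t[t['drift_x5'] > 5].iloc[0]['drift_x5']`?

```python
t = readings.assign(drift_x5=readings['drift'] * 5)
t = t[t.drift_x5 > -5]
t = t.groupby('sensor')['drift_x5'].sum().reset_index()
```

add column drift_x5 = readings['drift'] * 5:
   sensor status  drift  drift_x5
0      s3   fail      1         5
1      s3     ok      1         5
2      s7     ok     -4       -20
3      s7     ok      5        25
4      s7   fail     -4       -20
5      s8   fail      1         5
6      s3   warn     -5       -25
7      s3     ok     -5       -25
8      s8     ok     -4       -20
9      s8   warn     -5       -25
10     s3     ok     -1        -5
filter rows where drift_x5 > -5:
  sensor status  drift  drift_x5
0     s3   fail      1         5
1     s3     ok      1         5
3     s7     ok      5        25
5     s8   fail      1         5
group by sensor, sum of drift_x5:
sensor
s3    10
s7    25
s8     5
Name: drift_x5, dtype: int64
reset_index():
  sensor  drift_x5
0     s3        10
1     s7        25
2     s8         5
filter rows where drift_x5 > 5:
  sensor  drift_x5
0     s3        10
1     s7        25
value at position 0, column 'drift_x5' → 10

10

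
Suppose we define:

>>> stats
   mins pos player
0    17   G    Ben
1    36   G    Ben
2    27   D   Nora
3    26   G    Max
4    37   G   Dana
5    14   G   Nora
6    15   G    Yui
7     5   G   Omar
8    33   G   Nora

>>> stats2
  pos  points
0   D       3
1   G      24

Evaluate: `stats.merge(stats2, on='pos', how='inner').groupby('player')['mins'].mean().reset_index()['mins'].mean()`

merge on 'pos' (how='inner') → 9 rows:
   mins pos player  points
0    17   G    Ben      24
1    36   G    Ben      24
2    27   D   Nora       3
3    26   G    Max      24
4    37   G   Dana      24
5    14   G   Nora      24
6    15   G    Yui      24
7     5   G   Omar      24
8    33   G   Nora      24
group by player, mean of mins:
player
Ben     26.500000
Dana    37.000000
Max     26.000000
Nora    24.666667
Omar     5.000000
Yui     15.000000
Name: mins, dtype: float64
reset_index():
  player       mins
0    Ben  26.500000
1   Dana  37.000000
2    Max  26.000000
3   Nora  24.666667
4   Omar   5.000000
5    Yui  15.000000

22.3611111111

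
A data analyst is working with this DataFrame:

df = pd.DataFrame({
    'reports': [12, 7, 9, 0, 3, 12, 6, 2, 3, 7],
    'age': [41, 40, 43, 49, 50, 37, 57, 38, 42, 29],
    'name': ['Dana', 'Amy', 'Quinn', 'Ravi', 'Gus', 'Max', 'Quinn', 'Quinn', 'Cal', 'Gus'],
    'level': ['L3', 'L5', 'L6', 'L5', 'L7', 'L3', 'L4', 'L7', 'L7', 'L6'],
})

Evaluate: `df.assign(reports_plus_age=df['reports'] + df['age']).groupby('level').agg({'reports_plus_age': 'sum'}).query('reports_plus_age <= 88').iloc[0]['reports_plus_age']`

add column reports_plus_age = df['reports'] + df['age']:
   reports  age   name level  reports_plus_age
0       12   41   Dana    L3                53
1        7   40    Amy    L5                47
2        9   43  Quinn    L6                52
3        0   49   Ravi    L5                49
4        3   50    Gus    L7                53
5       12   37    Max    L3                49
6        6   57  Quinn    L4                63
7        2   38  Quinn    L7                40
8        3   42    Cal    L7                45
9        7   29    Gus    L6                36
group by level, sum of reports_plus_age:
       reports_plus_age
level                  
L3                  102
L4                   63
L5                   96
L6                   88
L7                  138
filter rows where reports_plus_age <= 88:
       reports_plus_age
level                  
L4                   63
L6                   88
Hence 63.

63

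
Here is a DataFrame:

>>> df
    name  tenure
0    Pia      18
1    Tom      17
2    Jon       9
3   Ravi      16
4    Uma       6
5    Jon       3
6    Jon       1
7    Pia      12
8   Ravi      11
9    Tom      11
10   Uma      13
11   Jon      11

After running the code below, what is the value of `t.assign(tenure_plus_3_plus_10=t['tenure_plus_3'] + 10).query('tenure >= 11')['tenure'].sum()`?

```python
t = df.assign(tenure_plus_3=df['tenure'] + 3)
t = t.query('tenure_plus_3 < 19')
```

add column tenure_plus_3 = df['tenure'] + 3:
    name  tenure  tenure_plus_3
0    Pia      18             21
1    Tom      17             20
2    Jon       9             12
3   Ravi      16             19
4    Uma       6              9
5    Jon       3              6
6    Jon       1              4
7    Pia      12             15
8   Ravi      11             14
9    Tom      11             14
10   Uma      13             16
11   Jon      11             14
filter rows where tenure_plus_3 < 19:
    name  tenure  tenure_plus_3
2    Jon       9             12
4    Uma       6              9
5    Jon       3              6
6    Jon       1              4
7    Pia      12             15
8   Ravi      11             14
9    Tom      11             14
10   Uma      13             16
11   Jon      11             14
add column tenure_plus_3_plus_10 = t['tenure_plus_3'] + 10:
    name  tenure  tenure_plus_3  tenure_plus_3_plus_10
2    Jon       9             12                     22
4    Uma       6              9                     19
5    Jon       3              6                     16
6    Jon       1              4                     14
7    Pia      12             15                     25
8   Ravi      11             14                     24
9    Tom      11             14                     24
10   Uma      13             16                     26
11   Jon      11             14                     24
filter rows where tenure >= 11:
    name  tenure  tenure_plus_3  tenure_plus_3_plus_10
7    Pia      12             15                     25
8   Ravi      11             14                     24
9    Tom      11             14                     24
10   Uma      13             16                     26
11   Jon      11             14                     24

58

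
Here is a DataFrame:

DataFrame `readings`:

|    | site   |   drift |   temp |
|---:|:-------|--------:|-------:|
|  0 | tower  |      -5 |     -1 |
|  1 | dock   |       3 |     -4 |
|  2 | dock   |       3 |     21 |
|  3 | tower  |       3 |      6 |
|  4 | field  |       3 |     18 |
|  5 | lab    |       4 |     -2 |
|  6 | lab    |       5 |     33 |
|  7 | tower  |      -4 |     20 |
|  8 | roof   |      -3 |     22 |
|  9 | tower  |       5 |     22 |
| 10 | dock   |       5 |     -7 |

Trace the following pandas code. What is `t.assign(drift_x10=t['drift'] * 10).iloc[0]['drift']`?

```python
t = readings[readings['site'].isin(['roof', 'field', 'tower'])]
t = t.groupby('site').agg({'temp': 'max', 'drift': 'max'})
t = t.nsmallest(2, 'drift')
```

filter rows where site in ['roof', 'field', 'tower']:
    site  drift  temp
0  tower     -5    -1
3  tower      3     6
4  field      3    18
7  tower     -4    20
8   roof     -3    22
9  tower      5    22
group by site: max(temp), max(drift):
       temp  drift
site              
field    18      3
roof     22     -3
tower    22      5
take 2 rows with smallest drift:
       temp  drift
site              
roof     22     -3
field    18      3
add column drift_x10 = t['drift'] * 10:
       temp  drift  drift_x10
site                         
roof     22     -3        -30
field    18      3         30
So iloc[0]['drift'] = -3.

-3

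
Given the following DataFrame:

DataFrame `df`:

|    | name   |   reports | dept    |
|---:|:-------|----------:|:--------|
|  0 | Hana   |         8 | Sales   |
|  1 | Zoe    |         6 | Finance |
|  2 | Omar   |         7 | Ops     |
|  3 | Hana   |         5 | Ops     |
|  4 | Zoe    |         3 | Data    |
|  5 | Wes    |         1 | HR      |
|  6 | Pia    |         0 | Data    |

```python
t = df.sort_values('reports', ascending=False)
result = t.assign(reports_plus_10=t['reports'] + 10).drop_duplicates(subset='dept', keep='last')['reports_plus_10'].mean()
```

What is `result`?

sort by reports descending:
   name  reports     dept
0  Hana        8    Sales
2  Omar        7      Ops
1   Zoe        6  Finance
3  Hana        5      Ops
4   Zoe        3     Data
5   Wes        1       HR
6   Pia        0     Data
add column reports_plus_10 = t['reports'] + 10:
   name  reports     dept  reports_plus_10
0  Hana        8    Sales               18
2  Omar        7      Ops               17
1   Zoe        6  Finance               16
3  Hana        5      Ops               15
4   Zoe        3     Data               13
5   Wes        1       HR               11
6   Pia        0     Data               10
drop duplicate dept (keep=last):
   name  reports     dept  reports_plus_10
0  Hana        8    Sales               18
1   Zoe        6  Finance               16
3  Hana        5      Ops               15
5   Wes        1       HR               11
6   Pia        0     Data               10

14.0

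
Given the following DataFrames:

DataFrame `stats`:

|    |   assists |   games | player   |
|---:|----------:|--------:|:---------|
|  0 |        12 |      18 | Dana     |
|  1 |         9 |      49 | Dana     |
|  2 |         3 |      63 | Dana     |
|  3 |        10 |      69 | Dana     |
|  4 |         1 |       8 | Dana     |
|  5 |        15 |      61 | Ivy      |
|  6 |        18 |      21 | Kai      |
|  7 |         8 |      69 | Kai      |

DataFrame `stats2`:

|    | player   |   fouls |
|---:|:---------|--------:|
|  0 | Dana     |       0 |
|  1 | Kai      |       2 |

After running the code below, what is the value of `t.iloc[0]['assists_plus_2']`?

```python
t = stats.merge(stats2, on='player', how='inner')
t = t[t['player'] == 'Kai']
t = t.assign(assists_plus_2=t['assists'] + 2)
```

merge on 'player' (how='inner') → 7 rows:
   assists  games player  fouls
0       12     18   Dana      0
1        9     49   Dana      0
2        3     63   Dana      0
3       10     69   Dana      0
4        1      8   Dana      0
5       18     21    Kai      2
6        8     69    Kai      2
filter rows where player == 'Kai':
   assists  games player  fouls
5       18     21    Kai      2
6        8     69    Kai      2
add column assists_plus_2 = t['assists'] + 2:
   assists  games player  fouls  assists_plus_2
5       18     21    Kai      2              20
6        8     69    Kai      2              10
Then the value at position 0, column 'assists_plus_2': 20

20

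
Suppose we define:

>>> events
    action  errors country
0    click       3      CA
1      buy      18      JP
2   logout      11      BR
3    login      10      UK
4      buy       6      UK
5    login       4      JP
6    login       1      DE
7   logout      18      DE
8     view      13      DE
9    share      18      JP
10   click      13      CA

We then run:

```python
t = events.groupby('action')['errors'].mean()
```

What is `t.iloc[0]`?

12.0

group by action, mean of errors:
action
buy       12.0
click      8.0
login      5.0
logout    14.5
share     18.0
view      13.0
Name: errors, dtype: float64
Finally, value at position 0 = 12.0.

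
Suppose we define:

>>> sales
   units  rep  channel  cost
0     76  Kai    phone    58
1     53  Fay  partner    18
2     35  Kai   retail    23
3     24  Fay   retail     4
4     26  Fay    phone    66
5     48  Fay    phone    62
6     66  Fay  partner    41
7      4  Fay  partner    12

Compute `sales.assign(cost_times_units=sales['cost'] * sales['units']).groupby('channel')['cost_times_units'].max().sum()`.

7919

add column cost_times_units = sales['cost'] * sales['units']:
   units  rep  channel  cost  cost_times_units
0     76  Kai    phone    58              4408
1     53  Fay  partner    18               954
2     35  Kai   retail    23               805
3     24  Fay   retail     4                96
4     26  Fay    phone    66              1716
5     48  Fay    phone    62              2976
6     66  Fay  partner    41              2706
7      4  Fay  partner    12                48
group by channel, max of cost_times_units:
channel
partner    2706
phone      4408
retail      805
Name: cost_times_units, dtype: int64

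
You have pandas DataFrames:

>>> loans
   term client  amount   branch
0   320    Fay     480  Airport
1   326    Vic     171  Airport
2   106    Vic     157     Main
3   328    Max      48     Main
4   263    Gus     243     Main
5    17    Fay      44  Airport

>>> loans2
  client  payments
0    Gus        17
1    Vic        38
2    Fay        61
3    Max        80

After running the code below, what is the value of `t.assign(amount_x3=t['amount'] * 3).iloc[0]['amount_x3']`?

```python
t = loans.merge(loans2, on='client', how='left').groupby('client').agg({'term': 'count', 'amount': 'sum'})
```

1572

merge on 'client' (how='left') → 6 rows:
   term client  amount   branch  payments
0   320    Fay     480  Airport        61
1   326    Vic     171  Airport        38
2   106    Vic     157     Main        38
3   328    Max      48     Main        80
4   263    Gus     243     Main        17
5    17    Fay      44  Airport        61
group by client: count(term), sum(amount):
        term  amount
client              
Fay        2     524
Gus        1     243
Max        1      48
Vic        2     328
add column amount_x3 = t['amount'] * 3:
        term  amount  amount_x3
client                         
Fay        2     524       1572
Gus        1     243        729
Max        1      48        144
Vic        2     328        984
Reading off the value at position 0, column 'amount_x3', we get 1572.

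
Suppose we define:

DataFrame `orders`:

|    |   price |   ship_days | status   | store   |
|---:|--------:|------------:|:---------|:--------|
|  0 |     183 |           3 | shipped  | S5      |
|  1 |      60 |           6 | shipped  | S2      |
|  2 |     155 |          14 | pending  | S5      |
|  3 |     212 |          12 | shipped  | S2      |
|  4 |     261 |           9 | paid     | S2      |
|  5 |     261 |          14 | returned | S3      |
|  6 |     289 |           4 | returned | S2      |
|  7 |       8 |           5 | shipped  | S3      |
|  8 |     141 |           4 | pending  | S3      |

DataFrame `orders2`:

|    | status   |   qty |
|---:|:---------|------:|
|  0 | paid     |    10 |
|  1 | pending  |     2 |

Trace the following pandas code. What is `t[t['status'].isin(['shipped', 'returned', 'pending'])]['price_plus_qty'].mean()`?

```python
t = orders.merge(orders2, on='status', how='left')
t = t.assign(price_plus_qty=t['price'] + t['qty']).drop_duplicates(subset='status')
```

157.0

merge on 'status' (how='left') → 9 rows:
   price  ship_days    status store   qty
0    183          3   shipped    S5   NaN
1     60          6   shipped    S2   NaN
2    155         14   pending    S5   2.0
3    212         12   shipped    S2   NaN
4    261          9      paid    S2  10.0
5    261         14  returned    S3   NaN
6    289          4  returned    S2   NaN
7      8          5   shipped    S3   NaN
8    141          4   pending    S3   2.0
add column price_plus_qty = t['price'] + t['qty']:
   price  ship_days    status store   qty  price_plus_qty
0    183          3   shipped    S5   NaN             NaN
1     60          6   shipped    S2   NaN             NaN
2    155         14   pending    S5   2.0           157.0
3    212         12   shipped    S2   NaN             NaN
4    261          9      paid    S2  10.0           271.0
5    261         14  returned    S3   NaN             NaN
6    289          4  returned    S2   NaN             NaN
7      8          5   shipped    S3   NaN             NaN
8    141          4   pending    S3   2.0           143.0
drop duplicate status (keep=first):
   price  ship_days    status store   qty  price_plus_qty
0    183          3   shipped    S5   NaN             NaN
2    155         14   pending    S5   2.0           157.0
4    261          9      paid    S2  10.0           271.0
5    261         14  returned    S3   NaN             NaN
filter rows where status in ['shipped', 'returned', 'pending']:
   price  ship_days    status store  qty  price_plus_qty
0    183          3   shipped    S5  NaN             NaN
2    155         14   pending    S5  2.0           157.0
5    261         14  returned    S3  NaN             NaN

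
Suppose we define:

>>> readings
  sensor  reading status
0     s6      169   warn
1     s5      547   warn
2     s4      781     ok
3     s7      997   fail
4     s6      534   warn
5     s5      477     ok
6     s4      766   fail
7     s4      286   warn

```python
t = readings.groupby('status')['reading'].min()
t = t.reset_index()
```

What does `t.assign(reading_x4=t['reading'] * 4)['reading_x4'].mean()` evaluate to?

group by status, min of reading:
status
fail    766
ok      477
warn    169
Name: reading, dtype: int64
reset_index():
  status  reading
0   fail      766
1     ok      477
2   warn      169
add column reading_x4 = t['reading'] * 4:
  status  reading  reading_x4
0   fail      766        3064
1     ok      477        1908
2   warn      169         676
Finally, mean of column 'reading_x4' = 1882.66666667.

1882.66666667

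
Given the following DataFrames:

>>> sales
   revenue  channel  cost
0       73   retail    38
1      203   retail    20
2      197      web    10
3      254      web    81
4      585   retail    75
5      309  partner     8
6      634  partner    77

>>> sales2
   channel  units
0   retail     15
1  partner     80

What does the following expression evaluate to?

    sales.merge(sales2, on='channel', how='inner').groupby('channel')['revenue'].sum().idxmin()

merge on 'channel' (how='inner') → 5 rows:
   revenue  channel  cost  units
0       73   retail    38     15
1      203   retail    20     15
2      585   retail    75     15
3      309  partner     8     80
4      634  partner    77     80
group by channel, sum of revenue:
channel
partner    943
retail     861
Name: revenue, dtype: int64
So idxmin() = retail.

retail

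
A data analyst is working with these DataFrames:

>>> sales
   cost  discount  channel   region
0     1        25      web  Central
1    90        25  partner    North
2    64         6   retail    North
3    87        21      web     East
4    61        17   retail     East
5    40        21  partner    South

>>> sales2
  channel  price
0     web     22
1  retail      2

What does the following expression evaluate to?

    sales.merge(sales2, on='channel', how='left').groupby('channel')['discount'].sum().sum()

115

merge on 'channel' (how='left') → 6 rows:
   cost  discount  channel   region  price
0     1        25      web  Central   22.0
1    90        25  partner    North    NaN
2    64         6   retail    North    2.0
3    87        21      web     East   22.0
4    61        17   retail     East    2.0
5    40        21  partner    South    NaN
group by channel, sum of discount:
channel
partner    46
retail     23
web        46
Name: discount, dtype: int64
Then the sum of the resulting series: 115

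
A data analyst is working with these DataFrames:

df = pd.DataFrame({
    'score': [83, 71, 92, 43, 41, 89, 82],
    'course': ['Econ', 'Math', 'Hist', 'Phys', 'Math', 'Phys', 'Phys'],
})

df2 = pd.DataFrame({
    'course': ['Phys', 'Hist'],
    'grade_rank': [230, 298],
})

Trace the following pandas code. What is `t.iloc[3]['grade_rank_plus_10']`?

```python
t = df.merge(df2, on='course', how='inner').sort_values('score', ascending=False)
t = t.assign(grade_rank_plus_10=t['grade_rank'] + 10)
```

240

merge on 'course' (how='inner') → 4 rows:
   score course  grade_rank
0     92   Hist         298
1     43   Phys         230
2     89   Phys         230
3     82   Phys         230
sort by score descending:
   score course  grade_rank
0     92   Hist         298
2     89   Phys         230
3     82   Phys         230
1     43   Phys         230
add column grade_rank_plus_10 = t['grade_rank'] + 10:
   score course  grade_rank  grade_rank_plus_10
0     92   Hist         298                 308
2     89   Phys         230                 240
3     82   Phys         230                 240
1     43   Phys         230                 240
Then the value at position 3, column 'grade_rank_plus_10': 240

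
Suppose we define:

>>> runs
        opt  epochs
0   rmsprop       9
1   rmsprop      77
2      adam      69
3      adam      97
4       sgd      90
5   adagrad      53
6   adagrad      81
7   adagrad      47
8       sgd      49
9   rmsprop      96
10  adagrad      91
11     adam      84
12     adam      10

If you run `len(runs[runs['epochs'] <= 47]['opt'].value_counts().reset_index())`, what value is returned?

filter rows where epochs <= 47:
        opt  epochs
0   rmsprop       9
7   adagrad      47
12     adam      10
value_counts of opt:
opt
rmsprop    1
adagrad    1
adam       1
Name: count, dtype: int64
reset_index():
       opt  count
0  rmsprop      1
1  adagrad      1
2     adam      1

3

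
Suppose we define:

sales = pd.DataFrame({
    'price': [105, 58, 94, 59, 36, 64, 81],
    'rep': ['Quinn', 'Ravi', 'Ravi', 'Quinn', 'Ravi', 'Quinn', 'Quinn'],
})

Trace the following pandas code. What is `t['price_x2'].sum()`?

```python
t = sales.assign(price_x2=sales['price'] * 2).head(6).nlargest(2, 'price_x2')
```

add column price_x2 = sales['price'] * 2:
   price    rep  price_x2
0    105  Quinn       210
1     58   Ravi       116
2     94   Ravi       188
3     59  Quinn       118
4     36   Ravi        72
5     64  Quinn       128
6     81  Quinn       162
take first 6 rows:
   price    rep  price_x2
0    105  Quinn       210
1     58   Ravi       116
2     94   Ravi       188
3     59  Quinn       118
4     36   Ravi        72
5     64  Quinn       128
take 2 rows with largest price_x2:
   price    rep  price_x2
0    105  Quinn       210
2     94   Ravi       188
Reading off the sum of column 'price_x2', we get 398.

398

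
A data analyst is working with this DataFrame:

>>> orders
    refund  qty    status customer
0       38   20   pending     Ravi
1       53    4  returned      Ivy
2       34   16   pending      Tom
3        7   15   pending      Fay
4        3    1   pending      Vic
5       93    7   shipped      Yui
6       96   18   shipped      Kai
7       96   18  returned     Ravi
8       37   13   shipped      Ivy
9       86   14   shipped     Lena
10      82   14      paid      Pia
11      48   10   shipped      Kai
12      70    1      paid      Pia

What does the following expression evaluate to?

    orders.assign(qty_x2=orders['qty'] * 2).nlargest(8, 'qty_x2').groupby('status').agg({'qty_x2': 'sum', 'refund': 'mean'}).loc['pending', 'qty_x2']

add column qty_x2 = orders['qty'] * 2:
    refund  qty    status customer  qty_x2
0       38   20   pending     Ravi      40
1       53    4  returned      Ivy       8
2       34   16   pending      Tom      32
3        7   15   pending      Fay      30
4        3    1   pending      Vic       2
5       93    7   shipped      Yui      14
6       96   18   shipped      Kai      36
7       96   18  returned     Ravi      36
8       37   13   shipped      Ivy      26
9       86   14   shipped     Lena      28
10      82   14      paid      Pia      28
11      48   10   shipped      Kai      20
12      70    1      paid      Pia       2
take 8 rows with largest qty_x2:
    refund  qty    status customer  qty_x2
0       38   20   pending     Ravi      40
6       96   18   shipped      Kai      36
7       96   18  returned     Ravi      36
2       34   16   pending      Tom      32
3        7   15   pending      Fay      30
9       86   14   shipped     Lena      28
10      82   14      paid      Pia      28
8       37   13   shipped      Ivy      26
group by status: sum(qty_x2), mean(refund):
          qty_x2     refund
status                     
paid          28  82.000000
pending      102  26.333333
returned      36  96.000000
shipped       90  73.000000
So loc['pending', 'qty_x2'] = 102.

102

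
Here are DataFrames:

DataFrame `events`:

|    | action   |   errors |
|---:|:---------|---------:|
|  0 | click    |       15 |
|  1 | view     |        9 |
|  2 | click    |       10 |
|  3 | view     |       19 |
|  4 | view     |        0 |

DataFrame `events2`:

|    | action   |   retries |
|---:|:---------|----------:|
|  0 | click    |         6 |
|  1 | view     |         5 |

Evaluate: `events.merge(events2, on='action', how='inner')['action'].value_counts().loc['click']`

merge on 'action' (how='inner') → 5 rows:
  action  errors  retries
0  click      15        6
1   view       9        5
2  click      10        6
3   view      19        5
4   view       0        5
value_counts of action:
action
view     3
click    2
Name: count, dtype: int64
The value at index 'click' is 2.

2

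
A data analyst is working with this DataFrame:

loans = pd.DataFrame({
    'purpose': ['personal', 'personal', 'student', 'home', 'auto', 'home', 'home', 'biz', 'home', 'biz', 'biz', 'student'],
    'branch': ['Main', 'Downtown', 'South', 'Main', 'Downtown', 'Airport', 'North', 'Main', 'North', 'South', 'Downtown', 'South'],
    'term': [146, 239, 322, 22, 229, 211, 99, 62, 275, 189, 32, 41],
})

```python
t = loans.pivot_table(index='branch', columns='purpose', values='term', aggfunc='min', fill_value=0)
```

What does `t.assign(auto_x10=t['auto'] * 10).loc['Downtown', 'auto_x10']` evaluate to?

2290

pivot: rows=branch, cols=purpose, min(term):
purpose   auto  biz  home  personal  student
branch                                      
Airport      0    0   211         0        0
Downtown   229   32     0       239        0
Main         0   62    22       146        0
North        0    0    99         0        0
South        0  189     0         0       41
add column auto_x10 = t['auto'] * 10:
purpose   auto  biz  home  personal  student  auto_x10
branch                                                
Airport      0    0   211         0        0         0
Downtown   229   32     0       239        0      2290
Main         0   62    22       146        0         0
North        0    0    99         0        0         0
South        0  189     0         0       41         0
value at row 'Downtown', column 'auto_x10' → 2290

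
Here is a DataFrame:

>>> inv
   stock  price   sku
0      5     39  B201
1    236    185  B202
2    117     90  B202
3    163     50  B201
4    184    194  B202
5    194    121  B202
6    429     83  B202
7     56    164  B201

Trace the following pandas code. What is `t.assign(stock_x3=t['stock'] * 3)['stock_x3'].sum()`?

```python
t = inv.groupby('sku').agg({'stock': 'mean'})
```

group by sku, mean of stock:
           stock
sku             
B201   74.666667
B202  232.000000
add column stock_x3 = t['stock'] * 3:
           stock  stock_x3
sku                       
B201   74.666667     224.0
B202  232.000000     696.0
Then the sum of column 'stock_x3': 920.0

920.0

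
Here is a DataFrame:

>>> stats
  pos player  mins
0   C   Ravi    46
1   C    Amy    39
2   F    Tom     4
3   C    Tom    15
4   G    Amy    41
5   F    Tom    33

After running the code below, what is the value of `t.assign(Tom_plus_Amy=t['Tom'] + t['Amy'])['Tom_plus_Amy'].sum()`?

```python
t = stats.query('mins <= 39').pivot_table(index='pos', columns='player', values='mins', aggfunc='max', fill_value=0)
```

filter rows where mins <= 39:
  pos player  mins
1   C    Amy    39
2   F    Tom     4
3   C    Tom    15
5   F    Tom    33
pivot: rows=pos, cols=player, max(mins):
player  Amy  Tom
pos             
C        39   15
F         0   33
add column Tom_plus_Amy = t['Tom'] + t['Amy']:
player  Amy  Tom  Tom_plus_Amy
pos                           
C        39   15            54
F         0   33            33

87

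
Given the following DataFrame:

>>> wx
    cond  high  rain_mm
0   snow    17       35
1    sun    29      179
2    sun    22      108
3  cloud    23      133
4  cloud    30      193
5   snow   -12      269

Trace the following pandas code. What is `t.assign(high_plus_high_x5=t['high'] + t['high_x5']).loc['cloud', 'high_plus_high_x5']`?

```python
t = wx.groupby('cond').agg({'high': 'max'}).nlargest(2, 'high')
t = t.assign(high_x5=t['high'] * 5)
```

180

group by cond, max of high:
       high
cond       
cloud    30
snow     17
sun      29
take 2 rows with largest high:
       high
cond       
cloud    30
sun      29
add column high_x5 = t['high'] * 5:
       high  high_x5
cond                
cloud    30      150
sun      29      145
add column high_plus_high_x5 = t['high'] + t['high_x5']:
       high  high_x5  high_plus_high_x5
cond                                   
cloud    30      150                180
sun      29      145                174
value at row 'cloud', column 'high_plus_high_x5' → 180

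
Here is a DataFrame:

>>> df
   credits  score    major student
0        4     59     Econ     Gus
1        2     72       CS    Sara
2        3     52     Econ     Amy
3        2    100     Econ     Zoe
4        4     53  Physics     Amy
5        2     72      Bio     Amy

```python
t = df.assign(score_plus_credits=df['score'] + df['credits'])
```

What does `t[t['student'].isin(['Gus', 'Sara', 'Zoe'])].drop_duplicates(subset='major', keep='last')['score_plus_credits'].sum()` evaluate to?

176

add column score_plus_credits = df['score'] + df['credits']:
   credits  score    major student  score_plus_credits
0        4     59     Econ     Gus                  63
1        2     72       CS    Sara                  74
2        3     52     Econ     Amy                  55
3        2    100     Econ     Zoe                 102
4        4     53  Physics     Amy                  57
5        2     72      Bio     Amy                  74
filter rows where student in ['Gus', 'Sara', 'Zoe']:
   credits  score major student  score_plus_credits
0        4     59  Econ     Gus                  63
1        2     72    CS    Sara                  74
3        2    100  Econ     Zoe                 102
drop duplicate major (keep=last):
   credits  score major student  score_plus_credits
1        2     72    CS    Sara                  74
3        2    100  Econ     Zoe                 102
So sum() = 176.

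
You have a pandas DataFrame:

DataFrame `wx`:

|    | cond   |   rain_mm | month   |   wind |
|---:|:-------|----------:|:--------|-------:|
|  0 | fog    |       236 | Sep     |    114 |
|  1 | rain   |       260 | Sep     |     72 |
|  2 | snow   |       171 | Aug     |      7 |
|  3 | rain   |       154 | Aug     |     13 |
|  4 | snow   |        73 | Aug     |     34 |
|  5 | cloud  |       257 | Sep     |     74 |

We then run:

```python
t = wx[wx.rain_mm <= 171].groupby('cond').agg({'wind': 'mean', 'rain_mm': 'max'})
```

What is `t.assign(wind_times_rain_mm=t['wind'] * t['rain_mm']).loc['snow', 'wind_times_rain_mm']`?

filter rows where rain_mm <= 171:
   cond  rain_mm month  wind
2  snow      171   Aug     7
3  rain      154   Aug    13
4  snow       73   Aug    34
group by cond: mean(wind), max(rain_mm):
      wind  rain_mm
cond               
rain  13.0      154
snow  20.5      171
add column wind_times_rain_mm = t['wind'] * t['rain_mm']:
      wind  rain_mm  wind_times_rain_mm
cond                                   
rain  13.0      154              2002.0
snow  20.5      171              3505.5

3505.5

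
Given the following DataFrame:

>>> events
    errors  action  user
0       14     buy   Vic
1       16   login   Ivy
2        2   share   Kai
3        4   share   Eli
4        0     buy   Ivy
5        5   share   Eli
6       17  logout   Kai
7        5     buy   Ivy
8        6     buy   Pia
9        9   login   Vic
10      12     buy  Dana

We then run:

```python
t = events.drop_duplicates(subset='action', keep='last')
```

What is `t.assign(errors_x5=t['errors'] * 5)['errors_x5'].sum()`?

215

drop duplicate action (keep=last):
    errors  action  user
5        5   share   Eli
6       17  logout   Kai
9        9   login   Vic
10      12     buy  Dana
add column errors_x5 = t['errors'] * 5:
    errors  action  user  errors_x5
5        5   share   Eli         25
6       17  logout   Kai         85
9        9   login   Vic         45
10      12     buy  Dana         60
Finally, sum of column 'errors_x5' = 215.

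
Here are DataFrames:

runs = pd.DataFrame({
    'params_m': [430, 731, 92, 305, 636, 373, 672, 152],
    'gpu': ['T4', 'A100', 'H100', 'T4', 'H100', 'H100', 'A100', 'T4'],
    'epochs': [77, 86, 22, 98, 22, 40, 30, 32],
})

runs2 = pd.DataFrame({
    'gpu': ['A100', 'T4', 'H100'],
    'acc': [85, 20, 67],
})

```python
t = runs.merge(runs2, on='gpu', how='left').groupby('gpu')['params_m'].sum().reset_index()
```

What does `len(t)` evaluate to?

merge on 'gpu' (how='left') → 8 rows:
   params_m   gpu  epochs  acc
0       430    T4      77   20
1       731  A100      86   85
2        92  H100      22   67
3       305    T4      98   20
4       636  H100      22   67
5       373  H100      40   67
6       672  A100      30   85
7       152    T4      32   20
group by gpu, sum of params_m:
gpu
A100    1403
H100    1101
T4       887
Name: params_m, dtype: int64
reset_index():
    gpu  params_m
0  A100      1403
1  H100      1101
2    T4       887
The number of rows is 3.

3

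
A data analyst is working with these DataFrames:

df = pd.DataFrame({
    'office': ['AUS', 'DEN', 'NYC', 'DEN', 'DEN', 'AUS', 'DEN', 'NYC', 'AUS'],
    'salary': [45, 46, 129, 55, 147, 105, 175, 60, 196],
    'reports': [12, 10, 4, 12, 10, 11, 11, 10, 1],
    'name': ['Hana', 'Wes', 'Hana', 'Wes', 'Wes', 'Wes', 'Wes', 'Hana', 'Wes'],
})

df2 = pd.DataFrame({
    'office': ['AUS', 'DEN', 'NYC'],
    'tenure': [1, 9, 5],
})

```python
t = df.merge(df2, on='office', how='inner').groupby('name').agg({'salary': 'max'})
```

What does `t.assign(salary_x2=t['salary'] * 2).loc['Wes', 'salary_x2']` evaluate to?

merge on 'office' (how='inner') → 9 rows:
  office  salary  reports  name  tenure
0    AUS      45       12  Hana       1
1    DEN      46       10   Wes       9
2    NYC     129        4  Hana       5
3    DEN      55       12   Wes       9
4    DEN     147       10   Wes       9
5    AUS     105       11   Wes       1
6    DEN     175       11   Wes       9
7    NYC      60       10  Hana       5
8    AUS     196        1   Wes       1
group by name, max of salary:
      salary
name        
Hana     129
Wes      196
add column salary_x2 = t['salary'] * 2:
      salary  salary_x2
name                   
Hana     129        258
Wes      196        392
Hence 392.

392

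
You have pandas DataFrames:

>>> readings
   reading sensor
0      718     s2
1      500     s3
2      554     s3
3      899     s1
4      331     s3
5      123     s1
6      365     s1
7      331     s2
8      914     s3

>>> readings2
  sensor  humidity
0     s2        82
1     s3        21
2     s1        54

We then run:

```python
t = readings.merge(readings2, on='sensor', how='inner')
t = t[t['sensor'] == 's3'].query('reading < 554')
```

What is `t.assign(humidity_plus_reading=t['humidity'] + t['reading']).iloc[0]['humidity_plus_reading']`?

merge on 'sensor' (how='inner') → 9 rows:
   reading sensor  humidity
0      718     s2        82
1      500     s3        21
2      554     s3        21
3      899     s1        54
4      331     s3        21
5      123     s1        54
6      365     s1        54
7      331     s2        82
8      914     s3        21
filter rows where sensor == 's3':
   reading sensor  humidity
1      500     s3        21
2      554     s3        21
4      331     s3        21
8      914     s3        21
filter rows where reading < 554:
   reading sensor  humidity
1      500     s3        21
4      331     s3        21
add column humidity_plus_reading = t['humidity'] + t['reading']:
   reading sensor  humidity  humidity_plus_reading
1      500     s3        21                    521
4      331     s3        21                    352

521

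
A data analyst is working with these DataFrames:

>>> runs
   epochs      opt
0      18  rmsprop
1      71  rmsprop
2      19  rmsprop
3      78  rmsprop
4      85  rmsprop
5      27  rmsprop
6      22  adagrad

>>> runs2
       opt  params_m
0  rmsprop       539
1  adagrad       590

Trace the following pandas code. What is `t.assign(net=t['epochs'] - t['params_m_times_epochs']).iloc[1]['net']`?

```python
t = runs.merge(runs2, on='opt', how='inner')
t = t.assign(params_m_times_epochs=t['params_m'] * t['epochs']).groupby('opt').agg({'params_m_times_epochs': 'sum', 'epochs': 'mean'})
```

merge on 'opt' (how='inner') → 7 rows:
   epochs      opt  params_m
0      18  rmsprop       539
1      71  rmsprop       539
2      19  rmsprop       539
3      78  rmsprop       539
4      85  rmsprop       539
5      27  rmsprop       539
6      22  adagrad       590
add column params_m_times_epochs = t['params_m'] * t['epochs']:
   epochs      opt  params_m  params_m_times_epochs
0      18  rmsprop       539                   9702
1      71  rmsprop       539                  38269
2      19  rmsprop       539                  10241
3      78  rmsprop       539                  42042
4      85  rmsprop       539                  45815
5      27  rmsprop       539                  14553
6      22  adagrad       590                  12980
group by opt: sum(params_m_times_epochs), mean(epochs):
         params_m_times_epochs     epochs
opt                                      
adagrad                  12980  22.000000
rmsprop                 160622  49.666667
add column net = t['epochs'] - t['params_m_times_epochs']:
         params_m_times_epochs     epochs            net
opt                                                     
adagrad                  12980  22.000000  -12958.000000
rmsprop                 160622  49.666667 -160572.333333
value at position 1, column 'net' → -160572.333333

-160572.333333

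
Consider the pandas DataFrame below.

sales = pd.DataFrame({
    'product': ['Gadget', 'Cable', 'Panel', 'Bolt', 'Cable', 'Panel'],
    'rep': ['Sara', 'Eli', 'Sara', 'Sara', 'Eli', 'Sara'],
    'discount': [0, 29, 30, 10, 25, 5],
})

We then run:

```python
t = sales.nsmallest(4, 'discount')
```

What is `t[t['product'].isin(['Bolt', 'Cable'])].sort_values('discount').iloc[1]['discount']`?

25

take 4 rows with smallest discount:
  product   rep  discount
0  Gadget  Sara         0
5   Panel  Sara         5
3    Bolt  Sara        10
4   Cable   Eli        25
filter rows where product in ['Bolt', 'Cable']:
  product   rep  discount
3    Bolt  Sara        10
4   Cable   Eli        25
sort by discount:
  product   rep  discount
3    Bolt  Sara        10
4   Cable   Eli        25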